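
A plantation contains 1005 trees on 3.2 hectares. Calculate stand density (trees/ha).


Formula: Stand Density = N_trees / Area_ha
Density = 1005 trees / 3.2 ha
Density = 314 trees/ha

314


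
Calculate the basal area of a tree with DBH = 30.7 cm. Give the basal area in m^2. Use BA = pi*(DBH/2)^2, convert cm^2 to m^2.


Formula: BA = pi * (DBH/2)^2 / 10000  (cm^2 to m^2)
Radius = DBH/2 = 30.7/2 = 15.35 cm
BA = pi * 15.35^2 / 10000
   = 740.2299 cm^2 / 10000
   = 0.074 m^2

0.074


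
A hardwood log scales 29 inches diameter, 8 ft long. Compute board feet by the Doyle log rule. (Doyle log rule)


Doyle: BF = (D - 4)^2 * L / 16
Adjusted diameter = 29 - 4 = 25 in
(D-4)^2 = 25^2 = 625
BF = 625 * 8 / 16 = 313 BF

313


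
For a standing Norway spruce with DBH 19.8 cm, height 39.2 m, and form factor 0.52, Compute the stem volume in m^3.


Formula: V = pi * (DBH/200)^2 * H * ff
Radius = DBH/200 = 19.8/200 = 0.099 m
Radius^2 = 0.099^2 = 0.009801 m^2
V = pi * 0.009801 * 39.2 * 0.52
V = 0.628 m^3

0.628


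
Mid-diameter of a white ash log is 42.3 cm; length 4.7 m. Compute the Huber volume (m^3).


Huber: V = Am * L,  Am = pi*(Dm/200)^2
Am = pi*(42.3/200)^2 = 0.140531 m^2
V = 0.140531*4.7 = 0.6605 m^3

0.6605


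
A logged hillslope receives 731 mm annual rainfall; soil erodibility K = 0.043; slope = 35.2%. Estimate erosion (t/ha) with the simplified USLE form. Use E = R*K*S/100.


Formula: E = R * K * S / 100  (simplified USLE)
R * K = 731 * 0.043 = 31.433
E = 31.433 * 35.2 / 100 = 11.06 t/ha

11.06


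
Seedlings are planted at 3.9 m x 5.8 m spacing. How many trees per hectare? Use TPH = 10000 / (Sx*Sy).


Formula: TPH = 10000 m^2/ha / (spacing_x * spacing_y)
Area per tree = 3.9 m * 5.8 m = 22.62 m^2
TPH = 10000 / 22.62 = 442 trees/ha

442


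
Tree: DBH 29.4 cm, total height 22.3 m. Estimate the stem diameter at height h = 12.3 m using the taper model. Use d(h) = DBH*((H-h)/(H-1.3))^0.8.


Taper: d(h) = DBH * ((H - h) / (H - 1.3))^0.8
Numerator = H - h = 22.3 - 12.3 = 10.0 m
Denominator = H - 1.3 = 22.3 - 1.3 = 21.0 m
Ratio = 10.0 / 21.0 = 0.47619
d = 29.4 * 0.47619^0.8 = 16.2 cm

16.2


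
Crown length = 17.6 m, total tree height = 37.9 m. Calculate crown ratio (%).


Formula: Crown Ratio = (Crown Length / Total Height) * 100
CR = (17.6 m / 37.9 m) * 100
CR = 0.4644 * 100 = 46.4%

46.4


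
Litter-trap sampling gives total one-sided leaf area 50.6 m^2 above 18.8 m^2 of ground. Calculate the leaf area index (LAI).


Formula: LAI = total leaf area / ground area  (dimensionless)
LAI = 50.6 m^2 / 18.8 m^2
LAI = 2.69

2.69


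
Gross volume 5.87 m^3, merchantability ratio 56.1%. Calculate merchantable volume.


Formula: MV = V_total * (merchantable_pct / 100)
Merchantable fraction = 56.1% / 100 = 0.561
MV = 5.87 m^3 * 0.561 = 3.293 m^3

3.293


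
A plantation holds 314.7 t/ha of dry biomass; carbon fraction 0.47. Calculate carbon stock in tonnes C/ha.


Formula: Carbon Stock = Biomass * Carbon Fraction
C = 314.7 t/ha * 0.47
C = 147.9 t C/ha

147.9


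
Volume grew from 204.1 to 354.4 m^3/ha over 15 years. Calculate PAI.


Formula: PAI = (V_T2 - V_T1) / (T2 - T1)
Volume increment = 354.4 - 204.1 = 150.3 m^3/ha
PAI = 150.3 / 15 = 10.02 m^3/ha/year

10.02


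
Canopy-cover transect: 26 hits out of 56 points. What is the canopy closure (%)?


Formula: Canopy closure = covered points / total points * 100
Closure = 26 / 56 * 100
Closure = 0.4643 * 100 = 46.4%

46.4


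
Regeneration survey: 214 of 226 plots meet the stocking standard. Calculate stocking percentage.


Formula: Stocking % = stocked plots / total plots * 100
Stocking = 214 / 226 * 100
Stocking = 0.9469 * 100 = 94.7%

94.7


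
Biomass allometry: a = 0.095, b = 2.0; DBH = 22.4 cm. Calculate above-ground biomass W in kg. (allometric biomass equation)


Formula: W = a * DBH^b  (allometric power law)
DBH^b = 22.4^2.0 = 501.76
W = 0.095 * 501.76 = 47.7 kg

47.7


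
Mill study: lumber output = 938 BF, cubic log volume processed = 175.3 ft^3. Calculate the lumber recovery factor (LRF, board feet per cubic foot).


Formula: LRF = Lumber Output (BF) / Log Input (ft^3)
LRF = 938 BF / 175.3 ft^3
LRF = 5.35 BF/ft^3

5.35


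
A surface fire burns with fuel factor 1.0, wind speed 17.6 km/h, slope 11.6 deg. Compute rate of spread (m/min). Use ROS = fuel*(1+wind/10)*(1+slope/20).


Formula: ROS = fuel * (1 + wind/10) * (1 + slope/20)
Wind factor = 1 + 17.6/10 = 2.76
Slope factor = 1 + 11.6/20 = 1.58
ROS = 1.0 * 2.76 * 1.58 = 4.36 m/min

4.36


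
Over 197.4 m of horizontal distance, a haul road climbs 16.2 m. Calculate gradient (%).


Formula: Gradient = rise / run * 100
Gradient = 16.2 / 197.4 * 100 = 8.2%

8.2


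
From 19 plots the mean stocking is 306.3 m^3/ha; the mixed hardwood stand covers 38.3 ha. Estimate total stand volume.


Formula: Total Volume = Mean Volume per ha * Total Area
Total Volume = 306.3 m^3/ha * 38.3 ha
Total Volume = 11731 m^3

11731


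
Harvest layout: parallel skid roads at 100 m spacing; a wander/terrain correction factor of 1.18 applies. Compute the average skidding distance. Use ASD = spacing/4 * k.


Formula: ASD = (spacing / 4) * correction
Uncorrected distance = spacing / 4 = 100 / 4 = 25 m
ASD = 25 * 1.18 = 30 m

30


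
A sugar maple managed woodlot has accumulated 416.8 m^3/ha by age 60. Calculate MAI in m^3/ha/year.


Formula: MAI = Total Volume / Stand Age
MAI = 416.8 m^3/ha / 60 years
MAI = 6.95 m^3/ha/year

6.95


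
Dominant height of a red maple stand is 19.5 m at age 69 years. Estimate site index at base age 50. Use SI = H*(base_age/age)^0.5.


Formula: SI = H_dom * (base_age / age)^0.5
Age ratio = 50 / 69 = 0.72464
sqrt(age_ratio) = 0.85126
SI = 19.5 * 0.85126 = 16.6 m

16.6


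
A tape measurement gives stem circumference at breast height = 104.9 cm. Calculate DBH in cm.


Formula: DBH = C / pi
DBH = 104.9 / pi
pi = 3.14159...
DBH = 33.4 cm

33.4


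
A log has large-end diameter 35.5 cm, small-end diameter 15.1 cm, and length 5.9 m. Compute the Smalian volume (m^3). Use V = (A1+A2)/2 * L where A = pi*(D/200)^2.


Smalian: V = (A1 + A2)/2 * L,  A = pi*(D/200)^2
A1 = pi*(35.5/200)^2 = 0.09898 m^2
A2 = pi*(15.1/200)^2 = 0.017908 m^2
V = (0.09898+0.017908)/2*5.9 = 0.3448 m^3

0.3448


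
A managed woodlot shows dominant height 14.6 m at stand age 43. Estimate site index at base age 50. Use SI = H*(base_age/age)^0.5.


Formula: SI = H_dom * (base_age / age)^0.5
Age ratio = 50 / 43 = 1.16279
sqrt(age_ratio) = 1.07833
SI = 14.6 * 1.07833 = 15.7 m

15.7


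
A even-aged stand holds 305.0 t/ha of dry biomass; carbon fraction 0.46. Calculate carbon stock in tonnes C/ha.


Formula: Carbon Stock = Biomass * Carbon Fraction
C = 305.0 t/ha * 0.46
C = 140.3 t C/ha

140.3


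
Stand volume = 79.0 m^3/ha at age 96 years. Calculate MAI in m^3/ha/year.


Formula: MAI = Total Volume / Stand Age
MAI = 79.0 m^3/ha / 96 years
MAI = 0.82 m^3/ha/year

0.82


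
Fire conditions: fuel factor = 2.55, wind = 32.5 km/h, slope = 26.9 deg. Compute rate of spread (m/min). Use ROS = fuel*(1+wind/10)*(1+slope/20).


Formula: ROS = fuel * (1 + wind/10) * (1 + slope/20)
Wind factor = 1 + 32.5/10 = 4.25
Slope factor = 1 + 26.9/20 = 2.345
ROS = 2.55 * 4.25 * 2.345 = 25.41 m/min

25.41


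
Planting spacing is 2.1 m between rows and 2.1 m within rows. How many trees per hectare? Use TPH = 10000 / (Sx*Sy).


Formula: TPH = 10000 m^2/ha / (spacing_x * spacing_y)
Area per tree = 2.1 m * 2.1 m = 4.41 m^2
TPH = 10000 / 4.41 = 2268 trees/ha

2268


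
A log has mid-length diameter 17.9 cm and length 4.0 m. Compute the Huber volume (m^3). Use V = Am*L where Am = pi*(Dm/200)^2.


Huber: V = Am * L,  Am = pi*(Dm/200)^2
Am = pi*(17.9/200)^2 = 0.025165 m^2
V = 0.025165*4.0 = 0.1007 m^3

0.1007


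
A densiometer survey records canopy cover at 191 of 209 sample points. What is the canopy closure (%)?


Formula: Canopy closure = covered points / total points * 100
Closure = 191 / 209 * 100
Closure = 0.9139 * 100 = 91.4%

91.4


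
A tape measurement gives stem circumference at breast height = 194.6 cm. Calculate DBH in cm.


Formula: DBH = C / pi
DBH = 194.6 / pi
pi = 3.14159...
DBH = 61.9 cm

61.9


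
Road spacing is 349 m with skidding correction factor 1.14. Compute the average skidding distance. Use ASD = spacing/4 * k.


Formula: ASD = (spacing / 4) * correction
Uncorrected distance = spacing / 4 = 349 / 4 = 87.25 m
ASD = 87.25 * 1.14 = 99 m

99


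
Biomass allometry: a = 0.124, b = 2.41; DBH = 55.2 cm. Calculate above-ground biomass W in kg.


Formula: W = a * DBH^b  (allometric power law)
DBH^b = 55.2^2.41 = 15778.7711
W = 0.124 * 15778.7711 = 1956.6 kg

1956.6


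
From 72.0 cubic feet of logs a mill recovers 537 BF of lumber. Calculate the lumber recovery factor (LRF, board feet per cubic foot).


Formula: LRF = Lumber Output (BF) / Log Input (ft^3)
LRF = 537 BF / 72.0 ft^3
LRF = 7.46 BF/ft^3

7.46


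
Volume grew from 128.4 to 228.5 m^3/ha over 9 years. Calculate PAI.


Formula: PAI = (V_T2 - V_T1) / (T2 - T1)
Volume increment = 228.5 - 128.4 = 100.1 m^3/ha
PAI = 100.1 / 9 = 11.12 m^3/ha/year

11.12


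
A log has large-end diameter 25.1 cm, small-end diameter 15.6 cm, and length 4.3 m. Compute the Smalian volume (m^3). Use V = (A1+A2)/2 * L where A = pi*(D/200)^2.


Smalian: V = (A1 + A2)/2 * L,  A = pi*(D/200)^2
A1 = pi*(25.1/200)^2 = 0.049481 m^2
A2 = pi*(15.6/200)^2 = 0.019113 m^2
V = (0.049481+0.019113)/2*4.3 = 0.1475 m^3

0.1475


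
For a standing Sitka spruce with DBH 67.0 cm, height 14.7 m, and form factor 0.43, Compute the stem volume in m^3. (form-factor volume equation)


Formula: V = pi * (DBH/200)^2 * H * ff
Radius = DBH/200 = 67.0/200 = 0.335 m
Radius^2 = 0.335^2 = 0.112225 m^2
V = pi * 0.112225 * 14.7 * 0.43
V = 2.229 m^3

2.229


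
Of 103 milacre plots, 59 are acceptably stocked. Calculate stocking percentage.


Formula: Stocking % = stocked plots / total plots * 100
Stocking = 59 / 103 * 100
Stocking = 0.5728 * 100 = 57.3%

57.3


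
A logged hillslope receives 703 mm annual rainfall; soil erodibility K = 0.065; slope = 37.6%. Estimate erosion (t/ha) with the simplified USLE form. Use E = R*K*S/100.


Formula: E = R * K * S / 100  (simplified USLE)
R * K = 703 * 0.065 = 45.695
E = 45.695 * 37.6 / 100 = 17.18 t/ha

17.18


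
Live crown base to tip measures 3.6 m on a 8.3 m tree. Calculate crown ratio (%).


Formula: Crown Ratio = (Crown Length / Total Height) * 100
CR = (3.6 m / 8.3 m) * 100
CR = 0.4337 * 100 = 43.4%

43.4


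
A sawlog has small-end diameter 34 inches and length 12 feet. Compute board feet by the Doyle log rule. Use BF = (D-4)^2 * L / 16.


Doyle: BF = (D - 4)^2 * L / 16
Adjusted diameter = 34 - 4 = 30 in
(D-4)^2 = 30^2 = 900
BF = 900 * 12 / 16 = 675 BF

675


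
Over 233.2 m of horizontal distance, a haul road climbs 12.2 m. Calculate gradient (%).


Formula: Gradient = rise / run * 100
Gradient = 12.2 / 233.2 * 100 = 5.2%

5.2


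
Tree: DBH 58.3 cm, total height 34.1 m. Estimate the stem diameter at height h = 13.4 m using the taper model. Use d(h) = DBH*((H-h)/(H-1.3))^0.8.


Taper: d(h) = DBH * ((H - h) / (H - 1.3))^0.8
Numerator = H - h = 34.1 - 13.4 = 20.7 m
Denominator = H - 1.3 = 34.1 - 1.3 = 32.8 m
Ratio = 20.7 / 32.8 = 0.6311
d = 58.3 * 0.6311^0.8 = 40.3 cm

40.3


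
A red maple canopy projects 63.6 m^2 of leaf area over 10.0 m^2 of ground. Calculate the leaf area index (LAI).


Formula: LAI = total leaf area / ground area  (dimensionless)
LAI = 63.6 m^2 / 10.0 m^2
LAI = 6.36

6.36


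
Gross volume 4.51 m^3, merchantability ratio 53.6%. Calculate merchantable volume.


Formula: MV = V_total * (merchantable_pct / 100)
Merchantable fraction = 53.6% / 100 = 0.536
MV = 4.51 m^3 * 0.536 = 2.417 m^3

2.417


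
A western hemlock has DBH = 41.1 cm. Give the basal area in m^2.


Formula: BA = pi * (DBH/2)^2 / 10000  (cm^2 to m^2)
Radius = DBH/2 = 41.1/2 = 20.55 cm
BA = pi * 20.55^2 / 10000
   = 1326.7024 cm^2 / 10000
   = 0.1327 m^2

0.1327


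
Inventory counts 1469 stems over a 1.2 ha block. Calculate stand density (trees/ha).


Formula: Stand Density = N_trees / Area_ha
Density = 1469 trees / 1.2 ha
Density = 1224 trees/ha

1224


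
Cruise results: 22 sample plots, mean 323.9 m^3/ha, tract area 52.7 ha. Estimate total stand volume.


Formula: Total Volume = Mean Volume per ha * Total Area
Total Volume = 323.9 m^3/ha * 52.7 ha
Total Volume = 17070 m^3

17070


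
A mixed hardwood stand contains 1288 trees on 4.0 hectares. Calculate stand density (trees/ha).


Formula: Stand Density = N_trees / Area_ha
Density = 1288 trees / 4.0 ha
Density = 322 trees/ha

322


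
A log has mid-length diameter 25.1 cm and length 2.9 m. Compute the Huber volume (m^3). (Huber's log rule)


Huber: V = Am * L,  Am = pi*(Dm/200)^2
Am = pi*(25.1/200)^2 = 0.049481 m^2
V = 0.049481*2.9 = 0.1435 m^3

0.1435


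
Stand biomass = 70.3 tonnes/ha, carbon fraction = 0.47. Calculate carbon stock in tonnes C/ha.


Formula: Carbon Stock = Biomass * Carbon Fraction
C = 70.3 t/ha * 0.47
C = 33.0 t C/ha

33.0


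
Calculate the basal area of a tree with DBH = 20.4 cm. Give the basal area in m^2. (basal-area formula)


Formula: BA = pi * (DBH/2)^2 / 10000  (cm^2 to m^2)
Radius = DBH/2 = 20.4/2 = 10.2 cm
BA = pi * 10.2^2 / 10000
   = 326.8513 cm^2 / 10000
   = 0.0327 m^2

0.0327


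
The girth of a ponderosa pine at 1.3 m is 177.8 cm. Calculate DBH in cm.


Formula: DBH = C / pi
DBH = 177.8 / pi
pi = 3.14159...
DBH = 56.6 cm

56.6


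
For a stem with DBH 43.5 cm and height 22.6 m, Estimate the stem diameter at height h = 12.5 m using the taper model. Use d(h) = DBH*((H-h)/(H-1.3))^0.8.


Taper: d(h) = DBH * ((H - h) / (H - 1.3))^0.8
Numerator = H - h = 22.6 - 12.5 = 10.1 m
Denominator = H - 1.3 = 22.6 - 1.3 = 21.3 m
Ratio = 10.1 / 21.3 = 0.47418
d = 43.5 * 0.47418^0.8 = 23.9 cm

23.9


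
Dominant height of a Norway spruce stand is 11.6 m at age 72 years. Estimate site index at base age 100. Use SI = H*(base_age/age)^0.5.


Formula: SI = H_dom * (base_age / age)^0.5
Age ratio = 100 / 72 = 1.38889
sqrt(age_ratio) = 1.17851
SI = 11.6 * 1.17851 = 13.7 m

13.7


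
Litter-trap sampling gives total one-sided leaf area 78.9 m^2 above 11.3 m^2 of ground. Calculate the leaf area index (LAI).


Formula: LAI = total leaf area / ground area  (dimensionless)
LAI = 78.9 m^2 / 11.3 m^2
LAI = 6.98

6.98


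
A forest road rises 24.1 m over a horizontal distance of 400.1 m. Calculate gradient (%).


Formula: Gradient = rise / run * 100
Gradient = 24.1 / 400.1 * 100 = 6.0%

6.0


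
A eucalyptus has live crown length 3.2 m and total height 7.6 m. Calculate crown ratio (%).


Formula: Crown Ratio = (Crown Length / Total Height) * 100
CR = (3.2 m / 7.6 m) * 100
CR = 0.4211 * 100 = 42.1%

42.1


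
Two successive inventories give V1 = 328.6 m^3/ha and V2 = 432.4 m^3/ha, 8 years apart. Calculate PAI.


Formula: PAI = (V_T2 - V_T1) / (T2 - T1)
Volume increment = 432.4 - 328.6 = 103.8 m^3/ha
PAI = 103.8 / 8 = 12.98 m^3/ha/year

12.98


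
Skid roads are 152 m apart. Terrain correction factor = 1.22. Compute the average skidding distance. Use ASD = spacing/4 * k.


Formula: ASD = (spacing / 4) * correction
Uncorrected distance = spacing / 4 = 152 / 4 = 38 m
ASD = 38 * 1.22 = 46 m

46


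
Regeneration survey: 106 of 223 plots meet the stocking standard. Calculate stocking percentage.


Formula: Stocking % = stocked plots / total plots * 100
Stocking = 106 / 223 * 100
Stocking = 0.4753 * 100 = 47.5%

47.5


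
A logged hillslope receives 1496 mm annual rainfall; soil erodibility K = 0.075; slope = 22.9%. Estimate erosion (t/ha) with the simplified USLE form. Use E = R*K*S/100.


Formula: E = R * K * S / 100  (simplified USLE)
R * K = 1496 * 0.075 = 112.2
E = 112.2 * 22.9 / 100 = 25.69 t/ha

25.69


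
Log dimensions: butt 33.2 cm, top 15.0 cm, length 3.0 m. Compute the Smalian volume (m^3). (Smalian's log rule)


Smalian: V = (A1 + A2)/2 * L,  A = pi*(D/200)^2
A1 = pi*(33.2/200)^2 = 0.08657 m^2
A2 = pi*(15.0/200)^2 = 0.017671 m^2
V = (0.08657+0.017671)/2*3.0 = 0.1564 m^3

0.1564


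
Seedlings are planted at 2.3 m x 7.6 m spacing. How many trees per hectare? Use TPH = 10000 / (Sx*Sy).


Formula: TPH = 10000 m^2/ha / (spacing_x * spacing_y)
Area per tree = 2.3 m * 7.6 m = 17.48 m^2
TPH = 10000 / 17.48 = 572 trees/ha

572


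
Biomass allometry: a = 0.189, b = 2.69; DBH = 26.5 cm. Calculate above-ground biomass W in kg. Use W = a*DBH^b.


Formula: W = a * DBH^b  (allometric power law)
DBH^b = 26.5^2.69 = 6738.0061
W = 0.189 * 6738.0061 = 1273.5 kg

1273.5


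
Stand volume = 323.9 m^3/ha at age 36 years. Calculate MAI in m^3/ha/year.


Formula: MAI = Total Volume / Stand Age
MAI = 323.9 m^3/ha / 36 years
MAI = 9.0 m^3/ha/year

9.0


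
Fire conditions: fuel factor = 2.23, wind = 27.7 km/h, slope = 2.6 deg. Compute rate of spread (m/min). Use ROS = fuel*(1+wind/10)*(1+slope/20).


Formula: ROS = fuel * (1 + wind/10) * (1 + slope/20)
Wind factor = 1 + 27.7/10 = 3.77
Slope factor = 1 + 2.6/20 = 1.13
ROS = 2.23 * 3.77 * 1.13 = 9.5 m/min

9.5


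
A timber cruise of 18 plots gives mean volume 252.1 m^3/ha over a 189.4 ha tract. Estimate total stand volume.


Formula: Total Volume = Mean Volume per ha * Total Area
Total Volume = 252.1 m^3/ha * 189.4 ha
Total Volume = 47748 m^3

47748


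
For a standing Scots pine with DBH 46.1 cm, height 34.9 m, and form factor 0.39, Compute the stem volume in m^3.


Formula: V = pi * (DBH/200)^2 * H * ff
Radius = DBH/200 = 46.1/200 = 0.2305 m
Radius^2 = 0.2305^2 = 0.05313025 m^2
V = pi * 0.05313025 * 34.9 * 0.39
V = 2.272 m^3

2.272


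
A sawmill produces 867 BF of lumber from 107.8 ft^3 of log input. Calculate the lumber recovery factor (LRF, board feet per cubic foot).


Formula: LRF = Lumber Output (BF) / Log Input (ft^3)
LRF = 867 BF / 107.8 ft^3
LRF = 8.04 BF/ft^3

8.04


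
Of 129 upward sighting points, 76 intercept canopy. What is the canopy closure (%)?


Formula: Canopy closure = covered points / total points * 100
Closure = 76 / 129 * 100
Closure = 0.5891 * 100 = 58.9%

58.9


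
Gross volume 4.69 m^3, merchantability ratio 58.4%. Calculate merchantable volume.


Formula: MV = V_total * (merchantable_pct / 100)
Merchantable fraction = 58.4% / 100 = 0.584
MV = 4.69 m^3 * 0.584 = 2.739 m^3

2.739


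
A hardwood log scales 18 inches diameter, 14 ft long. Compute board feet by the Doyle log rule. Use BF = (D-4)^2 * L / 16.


Doyle: BF = (D - 4)^2 * L / 16
Adjusted diameter = 18 - 4 = 14 in
(D-4)^2 = 14^2 = 196
BF = 196 * 14 / 16 = 172 BF

172


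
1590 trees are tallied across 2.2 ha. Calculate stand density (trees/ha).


Formula: Stand Density = N_trees / Area_ha
Density = 1590 trees / 2.2 ha
Density = 723 trees/ha

723


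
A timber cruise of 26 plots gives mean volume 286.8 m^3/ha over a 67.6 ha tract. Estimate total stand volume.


Formula: Total Volume = Mean Volume per ha * Total Area
Total Volume = 286.8 m^3/ha * 67.6 ha
Total Volume = 19388 m^3

19388


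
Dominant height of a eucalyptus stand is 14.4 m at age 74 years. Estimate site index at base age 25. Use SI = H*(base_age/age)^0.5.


Formula: SI = H_dom * (base_age / age)^0.5
Age ratio = 25 / 74 = 0.33784
sqrt(age_ratio) = 0.58124
SI = 14.4 * 0.58124 = 8.4 m

8.4


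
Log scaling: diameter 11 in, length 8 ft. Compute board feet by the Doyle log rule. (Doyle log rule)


Doyle: BF = (D - 4)^2 * L / 16
Adjusted diameter = 11 - 4 = 7 in
(D-4)^2 = 7^2 = 49
BF = 49 * 8 / 16 = 25 BF

25


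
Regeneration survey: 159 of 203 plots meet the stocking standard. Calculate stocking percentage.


Formula: Stocking % = stocked plots / total plots * 100
Stocking = 159 / 203 * 100
Stocking = 0.7833 * 100 = 78.3%

78.3


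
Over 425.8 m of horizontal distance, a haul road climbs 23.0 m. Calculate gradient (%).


Formula: Gradient = rise / run * 100
Gradient = 23.0 / 425.8 * 100 = 5.4%

5.4


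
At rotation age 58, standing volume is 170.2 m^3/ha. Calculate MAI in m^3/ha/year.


Formula: MAI = Total Volume / Stand Age
MAI = 170.2 m^3/ha / 58 years
MAI = 2.93 m^3/ha/year

2.93


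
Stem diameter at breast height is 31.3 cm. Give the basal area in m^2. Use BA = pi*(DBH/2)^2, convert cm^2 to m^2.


Formula: BA = pi * (DBH/2)^2 / 10000  (cm^2 to m^2)
Radius = DBH/2 = 31.3/2 = 15.65 cm
BA = pi * 15.65^2 / 10000
   = 769.4467 cm^2 / 10000
   = 0.0769 m^2

0.0769


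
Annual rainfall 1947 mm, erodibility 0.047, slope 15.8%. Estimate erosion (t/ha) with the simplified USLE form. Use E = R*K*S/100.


Formula: E = R * K * S / 100  (simplified USLE)
R * K = 1947 * 0.047 = 91.509
E = 91.509 * 15.8 / 100 = 14.46 t/ha

14.46


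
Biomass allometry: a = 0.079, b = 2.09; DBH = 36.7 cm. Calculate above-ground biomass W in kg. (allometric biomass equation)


Formula: W = a * DBH^b  (allometric power law)
DBH^b = 36.7^2.09 = 1862.7393
W = 0.079 * 1862.7393 = 147.2 kg

147.2


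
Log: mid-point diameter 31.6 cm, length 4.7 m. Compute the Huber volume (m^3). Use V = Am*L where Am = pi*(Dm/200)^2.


Huber: V = Am * L,  Am = pi*(Dm/200)^2
Am = pi*(31.6/200)^2 = 0.078427 m^2
V = 0.078427*4.7 = 0.3686 m^3

0.3686


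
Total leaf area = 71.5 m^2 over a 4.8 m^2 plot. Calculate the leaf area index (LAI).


Formula: LAI = total leaf area / ground area  (dimensionless)
LAI = 71.5 m^2 / 4.8 m^2
LAI = 14.9

14.9


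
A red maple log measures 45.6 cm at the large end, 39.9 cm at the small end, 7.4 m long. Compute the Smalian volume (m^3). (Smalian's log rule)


Smalian: V = (A1 + A2)/2 * L,  A = pi*(D/200)^2
A1 = pi*(45.6/200)^2 = 0.163313 m^2
A2 = pi*(39.9/200)^2 = 0.125036 m^2
V = (0.163313+0.125036)/2*7.4 = 1.0669 m^3

1.0669


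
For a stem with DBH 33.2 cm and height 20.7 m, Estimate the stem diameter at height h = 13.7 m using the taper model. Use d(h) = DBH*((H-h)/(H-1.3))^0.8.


Taper: d(h) = DBH * ((H - h) / (H - 1.3))^0.8
Numerator = H - h = 20.7 - 13.7 = 7.0 m
Denominator = H - 1.3 = 20.7 - 1.3 = 19.4 m
Ratio = 7.0 / 19.4 = 0.36082
d = 33.2 * 0.36082^0.8 = 14.7 cm

14.7


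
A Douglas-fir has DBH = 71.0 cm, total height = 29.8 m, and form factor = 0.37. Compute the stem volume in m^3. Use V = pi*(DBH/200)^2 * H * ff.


Formula: V = pi * (DBH/200)^2 * H * ff
Radius = DBH/200 = 71.0/200 = 0.355 m
Radius^2 = 0.355^2 = 0.126025 m^2
V = pi * 0.126025 * 29.8 * 0.37
V = 4.365 m^3

4.365


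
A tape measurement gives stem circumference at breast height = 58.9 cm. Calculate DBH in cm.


Formula: DBH = C / pi
DBH = 58.9 / pi
pi = 3.14159...
DBH = 18.7 cm

18.7


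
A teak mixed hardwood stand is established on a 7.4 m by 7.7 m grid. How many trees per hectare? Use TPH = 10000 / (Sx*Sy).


Formula: TPH = 10000 m^2/ha / (spacing_x * spacing_y)
Area per tree = 7.4 m * 7.7 m = 56.98 m^2
TPH = 10000 / 56.98 = 176 trees/ha

176


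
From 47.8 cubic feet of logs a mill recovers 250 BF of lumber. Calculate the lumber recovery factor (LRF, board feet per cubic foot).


Formula: LRF = Lumber Output (BF) / Log Input (ft^3)
LRF = 250 BF / 47.8 ft^3
LRF = 5.23 BF/ft^3

5.23


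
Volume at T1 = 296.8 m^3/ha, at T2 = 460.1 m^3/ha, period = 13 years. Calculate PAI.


Formula: PAI = (V_T2 - V_T1) / (T2 - T1)
Volume increment = 460.1 - 296.8 = 163.3 m^3/ha
PAI = 163.3 / 13 = 12.56 m^3/ha/year

12.56


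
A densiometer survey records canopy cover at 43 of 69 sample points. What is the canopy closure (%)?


Formula: Canopy closure = covered points / total points * 100
Closure = 43 / 69 * 100
Closure = 0.6232 * 100 = 62.3%

62.3


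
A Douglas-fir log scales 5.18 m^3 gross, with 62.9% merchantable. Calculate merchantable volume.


Formula: MV = V_total * (merchantable_pct / 100)
Merchantable fraction = 62.9% / 100 = 0.629
MV = 5.18 m^3 * 0.629 = 3.258 m^3

3.258


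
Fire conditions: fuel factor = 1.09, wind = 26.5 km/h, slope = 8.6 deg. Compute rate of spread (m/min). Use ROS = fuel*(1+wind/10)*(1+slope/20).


Formula: ROS = fuel * (1 + wind/10) * (1 + slope/20)
Wind factor = 1 + 26.5/10 = 3.65
Slope factor = 1 + 8.6/20 = 1.43
ROS = 1.09 * 3.65 * 1.43 = 5.69 m/min

5.69


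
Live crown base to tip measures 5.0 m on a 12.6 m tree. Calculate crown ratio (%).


Formula: Crown Ratio = (Crown Length / Total Height) * 100
CR = (5.0 m / 12.6 m) * 100
CR = 0.3968 * 100 = 39.7%

39.7


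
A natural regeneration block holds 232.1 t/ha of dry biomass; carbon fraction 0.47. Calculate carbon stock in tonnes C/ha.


Formula: Carbon Stock = Biomass * Carbon Fraction
C = 232.1 t/ha * 0.47
C = 109.1 t C/ha

109.1


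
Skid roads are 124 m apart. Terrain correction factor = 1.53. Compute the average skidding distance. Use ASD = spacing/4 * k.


Formula: ASD = (spacing / 4) * correction
Uncorrected distance = spacing / 4 = 124 / 4 = 31 m
ASD = 31 * 1.53 = 47 m

47


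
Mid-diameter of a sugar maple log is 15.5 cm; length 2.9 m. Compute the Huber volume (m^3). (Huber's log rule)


Huber: V = Am * L,  Am = pi*(Dm/200)^2
Am = pi*(15.5/200)^2 = 0.018869 m^2
V = 0.018869*2.9 = 0.0547 m^3

0.0547


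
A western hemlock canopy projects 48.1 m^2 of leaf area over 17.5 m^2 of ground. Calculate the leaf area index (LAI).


Formula: LAI = total leaf area / ground area  (dimensionless)
LAI = 48.1 m^2 / 17.5 m^2
LAI = 2.75

2.75


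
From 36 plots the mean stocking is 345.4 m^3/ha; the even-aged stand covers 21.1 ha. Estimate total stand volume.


Formula: Total Volume = Mean Volume per ha * Total Area
Total Volume = 345.4 m^3/ha * 21.1 ha
Total Volume = 7288 m^3

7288


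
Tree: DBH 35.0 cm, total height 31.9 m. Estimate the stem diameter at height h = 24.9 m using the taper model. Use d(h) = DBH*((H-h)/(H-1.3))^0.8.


Taper: d(h) = DBH * ((H - h) / (H - 1.3))^0.8
Numerator = H - h = 31.9 - 24.9 = 7.0 m
Denominator = H - 1.3 = 31.9 - 1.3 = 30.6 m
Ratio = 7.0 / 30.6 = 0.22876
d = 35.0 * 0.22876^0.8 = 10.8 cm

10.8


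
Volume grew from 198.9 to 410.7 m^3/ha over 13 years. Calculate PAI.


Formula: PAI = (V_T2 - V_T1) / (T2 - T1)
Volume increment = 410.7 - 198.9 = 211.8 m^3/ha
PAI = 211.8 / 13 = 16.29 m^3/ha/year

16.29


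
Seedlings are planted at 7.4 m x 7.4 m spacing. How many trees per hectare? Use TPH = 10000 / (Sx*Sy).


Formula: TPH = 10000 m^2/ha / (spacing_x * spacing_y)
Area per tree = 7.4 m * 7.4 m = 54.76 m^2
TPH = 10000 / 54.76 = 183 trees/ha

183


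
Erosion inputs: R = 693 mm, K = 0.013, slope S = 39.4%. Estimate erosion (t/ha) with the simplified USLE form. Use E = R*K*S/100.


Formula: E = R * K * S / 100  (simplified USLE)
R * K = 693 * 0.013 = 9.009
E = 9.009 * 39.4 / 100 = 3.55 t/ha

3.55


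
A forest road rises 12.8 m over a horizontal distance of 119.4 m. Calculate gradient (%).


Formula: Gradient = rise / run * 100
Gradient = 12.8 / 119.4 * 100 = 10.7%

10.7


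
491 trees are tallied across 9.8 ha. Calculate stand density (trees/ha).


Formula: Stand Density = N_trees / Area_ha
Density = 491 trees / 9.8 ha
Density = 50 trees/ha

50


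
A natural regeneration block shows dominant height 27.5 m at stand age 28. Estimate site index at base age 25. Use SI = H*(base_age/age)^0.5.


Formula: SI = H_dom * (base_age / age)^0.5
Age ratio = 25 / 28 = 0.89286
sqrt(age_ratio) = 0.94491
SI = 27.5 * 0.94491 = 26.0 m

26.0


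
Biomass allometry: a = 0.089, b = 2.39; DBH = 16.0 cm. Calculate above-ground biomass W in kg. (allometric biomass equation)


Formula: W = a * DBH^b  (allometric power law)
DBH^b = 16.0^2.39 = 754.8258
W = 0.089 * 754.8258 = 67.2 kg

67.2


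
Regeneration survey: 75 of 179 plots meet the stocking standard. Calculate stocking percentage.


Formula: Stocking % = stocked plots / total plots * 100
Stocking = 75 / 179 * 100
Stocking = 0.419 * 100 = 41.9%

41.9


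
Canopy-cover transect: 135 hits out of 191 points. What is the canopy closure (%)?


Formula: Canopy closure = covered points / total points * 100
Closure = 135 / 191 * 100
Closure = 0.7068 * 100 = 70.7%

70.7


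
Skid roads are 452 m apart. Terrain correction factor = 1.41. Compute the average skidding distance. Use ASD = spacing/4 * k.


Formula: ASD = (spacing / 4) * correction
Uncorrected distance = spacing / 4 = 452 / 4 = 113 m
ASD = 113 * 1.41 = 159 m

159


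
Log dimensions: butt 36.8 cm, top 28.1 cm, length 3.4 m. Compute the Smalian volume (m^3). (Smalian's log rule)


Smalian: V = (A1 + A2)/2 * L,  A = pi*(D/200)^2
A1 = pi*(36.8/200)^2 = 0.106362 m^2
A2 = pi*(28.1/200)^2 = 0.062016 m^2
V = (0.106362+0.062016)/2*3.4 = 0.2862 m^3

0.2862


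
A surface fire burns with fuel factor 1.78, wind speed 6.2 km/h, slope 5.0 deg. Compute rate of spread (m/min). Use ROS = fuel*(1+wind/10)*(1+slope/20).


Formula: ROS = fuel * (1 + wind/10) * (1 + slope/20)
Wind factor = 1 + 6.2/10 = 1.62
Slope factor = 1 + 5.0/20 = 1.25
ROS = 1.78 * 1.62 * 1.25 = 3.6 m/min

3.6


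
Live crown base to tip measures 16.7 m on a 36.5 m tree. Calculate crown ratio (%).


Formula: Crown Ratio = (Crown Length / Total Height) * 100
CR = (16.7 m / 36.5 m) * 100
CR = 0.4575 * 100 = 45.8%

45.8


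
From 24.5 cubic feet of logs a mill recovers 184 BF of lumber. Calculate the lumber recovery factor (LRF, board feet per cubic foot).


Formula: LRF = Lumber Output (BF) / Log Input (ft^3)
LRF = 184 BF / 24.5 ft^3
LRF = 7.51 BF/ft^3

7.51


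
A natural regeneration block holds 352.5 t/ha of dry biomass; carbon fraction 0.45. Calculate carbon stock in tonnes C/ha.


Formula: Carbon Stock = Biomass * Carbon Fraction
C = 352.5 t/ha * 0.45
C = 158.6 t C/ha

158.6


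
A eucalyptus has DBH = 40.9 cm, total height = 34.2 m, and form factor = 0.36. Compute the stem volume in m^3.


Formula: V = pi * (DBH/200)^2 * H * ff
Radius = DBH/200 = 40.9/200 = 0.2045 m
Radius^2 = 0.2045^2 = 0.04182025 m^2
V = pi * 0.04182025 * 34.2 * 0.36
V = 1.618 m^3

1.618


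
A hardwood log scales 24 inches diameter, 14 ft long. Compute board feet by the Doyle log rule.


Doyle: BF = (D - 4)^2 * L / 16
Adjusted diameter = 24 - 4 = 20 in
(D-4)^2 = 20^2 = 400
BF = 400 * 14 / 16 = 350 BF

350


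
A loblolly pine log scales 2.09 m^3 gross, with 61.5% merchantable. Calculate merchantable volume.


Formula: MV = V_total * (merchantable_pct / 100)
Merchantable fraction = 61.5% / 100 = 0.615
MV = 2.09 m^3 * 0.615 = 1.285 m^3

1.285


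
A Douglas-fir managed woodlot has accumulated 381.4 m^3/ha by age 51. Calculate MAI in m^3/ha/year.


Formula: MAI = Total Volume / Stand Age
MAI = 381.4 m^3/ha / 51 years
MAI = 7.48 m^3/ha/year

7.48


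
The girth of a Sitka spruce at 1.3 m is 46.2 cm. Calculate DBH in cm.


Formula: DBH = C / pi
DBH = 46.2 / pi
pi = 3.14159...
DBH = 14.7 cm

14.7


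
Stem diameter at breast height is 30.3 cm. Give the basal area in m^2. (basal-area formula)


Formula: BA = pi * (DBH/2)^2 / 10000  (cm^2 to m^2)
Radius = DBH/2 = 30.3/2 = 15.15 cm
BA = pi * 15.15^2 / 10000
   = 721.0662 cm^2 / 10000
   = 0.0721 m^2

0.0721


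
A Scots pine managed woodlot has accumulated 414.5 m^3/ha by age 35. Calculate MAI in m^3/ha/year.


Formula: MAI = Total Volume / Stand Age
MAI = 414.5 m^3/ha / 35 years
MAI = 11.84 m^3/ha/year

11.84


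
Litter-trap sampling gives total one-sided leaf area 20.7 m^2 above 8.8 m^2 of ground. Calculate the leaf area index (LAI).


Formula: LAI = total leaf area / ground area  (dimensionless)
LAI = 20.7 m^2 / 8.8 m^2
LAI = 2.35

2.35


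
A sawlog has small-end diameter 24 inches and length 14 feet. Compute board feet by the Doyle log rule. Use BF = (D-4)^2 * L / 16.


Doyle: BF = (D - 4)^2 * L / 16
Adjusted diameter = 24 - 4 = 20 in
(D-4)^2 = 20^2 = 400
BF = 400 * 14 / 16 = 350 BF

350


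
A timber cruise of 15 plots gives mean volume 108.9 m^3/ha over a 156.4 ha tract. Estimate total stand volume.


Formula: Total Volume = Mean Volume per ha * Total Area
Total Volume = 108.9 m^3/ha * 156.4 ha
Total Volume = 17032 m^3

17032


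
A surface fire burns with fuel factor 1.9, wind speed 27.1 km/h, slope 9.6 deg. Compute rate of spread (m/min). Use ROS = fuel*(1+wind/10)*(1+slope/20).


Formula: ROS = fuel * (1 + wind/10) * (1 + slope/20)
Wind factor = 1 + 27.1/10 = 3.71
Slope factor = 1 + 9.6/20 = 1.48
ROS = 1.9 * 3.71 * 1.48 = 10.43 m/min

10.43


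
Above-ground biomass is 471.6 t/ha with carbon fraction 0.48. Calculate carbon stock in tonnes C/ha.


Formula: Carbon Stock = Biomass * Carbon Fraction
C = 471.6 t/ha * 0.48
C = 226.4 t C/ha

226.4


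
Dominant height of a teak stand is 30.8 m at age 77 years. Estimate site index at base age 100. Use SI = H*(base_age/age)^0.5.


Formula: SI = H_dom * (base_age / age)^0.5
Age ratio = 100 / 77 = 1.2987
sqrt(age_ratio) = 1.13961
SI = 30.8 * 1.13961 = 35.1 m

35.1


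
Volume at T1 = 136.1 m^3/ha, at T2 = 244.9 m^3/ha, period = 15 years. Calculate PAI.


Formula: PAI = (V_T2 - V_T1) / (T2 - T1)
Volume increment = 244.9 - 136.1 = 108.8 m^3/ha
PAI = 108.8 / 15 = 7.25 m^3/ha/year

7.25


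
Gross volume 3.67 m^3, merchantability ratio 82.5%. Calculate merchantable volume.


Formula: MV = V_total * (merchantable_pct / 100)
Merchantable fraction = 82.5% / 100 = 0.825
MV = 3.67 m^3 * 0.825 = 3.028 m^3

3.028


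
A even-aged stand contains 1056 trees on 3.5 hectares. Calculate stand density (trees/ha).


Formula: Stand Density = N_trees / Area_ha
Density = 1056 trees / 3.5 ha
Density = 302 trees/ha

302


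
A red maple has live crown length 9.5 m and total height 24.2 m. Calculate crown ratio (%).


Formula: Crown Ratio = (Crown Length / Total Height) * 100
CR = (9.5 m / 24.2 m) * 100
CR = 0.3926 * 100 = 39.3%

39.3


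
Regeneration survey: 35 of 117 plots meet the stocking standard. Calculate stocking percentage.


Formula: Stocking % = stocked plots / total plots * 100
Stocking = 35 / 117 * 100
Stocking = 0.2991 * 100 = 29.9%

29.9


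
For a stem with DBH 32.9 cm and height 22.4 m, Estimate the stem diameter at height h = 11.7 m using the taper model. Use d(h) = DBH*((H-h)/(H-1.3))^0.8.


Taper: d(h) = DBH * ((H - h) / (H - 1.3))^0.8
Numerator = H - h = 22.4 - 11.7 = 10.7 m
Denominator = H - 1.3 = 22.4 - 1.3 = 21.1 m
Ratio = 10.7 / 21.1 = 0.50711
d = 32.9 * 0.50711^0.8 = 19.1 cm

19.1


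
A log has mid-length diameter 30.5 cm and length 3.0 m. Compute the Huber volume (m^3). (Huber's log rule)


Huber: V = Am * L,  Am = pi*(Dm/200)^2
Am = pi*(30.5/200)^2 = 0.073062 m^2
V = 0.073062*3.0 = 0.2192 m^3

0.2192


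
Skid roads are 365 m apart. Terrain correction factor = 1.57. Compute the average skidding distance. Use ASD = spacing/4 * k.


Formula: ASD = (spacing / 4) * correction
Uncorrected distance = spacing / 4 = 365 / 4 = 91.25 m
ASD = 91.25 * 1.57 = 143 m

143


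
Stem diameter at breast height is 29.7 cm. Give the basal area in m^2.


Formula: BA = pi * (DBH/2)^2 / 10000  (cm^2 to m^2)
Radius = DBH/2 = 29.7/2 = 14.85 cm
BA = pi * 14.85^2 / 10000
   = 692.7919 cm^2 / 10000
   = 0.0693 m^2

0.0693


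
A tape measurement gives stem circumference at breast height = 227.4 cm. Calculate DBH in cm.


Formula: DBH = C / pi
DBH = 227.4 / pi
pi = 3.14159...
DBH = 72.4 cm

72.4


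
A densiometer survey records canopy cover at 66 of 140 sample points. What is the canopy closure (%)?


Formula: Canopy closure = covered points / total points * 100
Closure = 66 / 140 * 100
Closure = 0.4714 * 100 = 47.1%

47.1


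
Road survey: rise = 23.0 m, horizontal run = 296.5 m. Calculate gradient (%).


Formula: Gradient = rise / run * 100
Gradient = 23.0 / 296.5 * 100 = 7.8%

7.8


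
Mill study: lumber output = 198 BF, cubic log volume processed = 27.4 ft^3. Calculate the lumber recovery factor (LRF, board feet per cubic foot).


Formula: LRF = Lumber Output (BF) / Log Input (ft^3)
LRF = 198 BF / 27.4 ft^3
LRF = 7.23 BF/ft^3

7.23


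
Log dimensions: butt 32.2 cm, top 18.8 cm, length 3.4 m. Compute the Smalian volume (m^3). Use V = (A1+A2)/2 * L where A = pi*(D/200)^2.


Smalian: V = (A1 + A2)/2 * L,  A = pi*(D/200)^2
A1 = pi*(32.2/200)^2 = 0.081433 m^2
A2 = pi*(18.8/200)^2 = 0.027759 m^2
V = (0.081433+0.027759)/2*3.4 = 0.1856 m^3

0.1856


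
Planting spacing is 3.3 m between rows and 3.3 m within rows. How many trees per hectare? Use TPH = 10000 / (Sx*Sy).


Formula: TPH = 10000 m^2/ha / (spacing_x * spacing_y)
Area per tree = 3.3 m * 3.3 m = 10.89 m^2
TPH = 10000 / 10.89 = 918 trees/ha

918


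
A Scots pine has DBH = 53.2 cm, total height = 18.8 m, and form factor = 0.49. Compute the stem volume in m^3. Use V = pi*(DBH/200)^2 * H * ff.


Formula: V = pi * (DBH/200)^2 * H * ff
Radius = DBH/200 = 53.2/200 = 0.266 m
Radius^2 = 0.266^2 = 0.070756 m^2
V = pi * 0.070756 * 18.8 * 0.49
V = 2.048 m^3

2.048


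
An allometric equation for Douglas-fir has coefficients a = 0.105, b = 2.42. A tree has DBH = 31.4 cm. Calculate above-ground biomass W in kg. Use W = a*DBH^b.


Formula: W = a * DBH^b  (allometric power law)
DBH^b = 31.4^2.42 = 4193.4334
W = 0.105 * 4193.4334 = 440.3 kg

440.3


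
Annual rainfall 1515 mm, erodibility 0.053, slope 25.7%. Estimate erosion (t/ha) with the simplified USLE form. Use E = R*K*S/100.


Formula: E = R * K * S / 100  (simplified USLE)
R * K = 1515 * 0.053 = 80.295
E = 80.295 * 25.7 / 100 = 20.64 t/ha

20.64


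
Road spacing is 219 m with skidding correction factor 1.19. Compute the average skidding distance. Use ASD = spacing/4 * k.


Formula: ASD = (spacing / 4) * correction
Uncorrected distance = spacing / 4 = 219 / 4 = 54.75 m
ASD = 54.75 * 1.19 = 65 m

65


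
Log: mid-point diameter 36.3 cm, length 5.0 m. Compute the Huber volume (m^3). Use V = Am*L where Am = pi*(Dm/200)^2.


Huber: V = Am * L,  Am = pi*(Dm/200)^2
Am = pi*(36.3/200)^2 = 0.103491 m^2
V = 0.103491*5.0 = 0.5175 m^3

0.5175


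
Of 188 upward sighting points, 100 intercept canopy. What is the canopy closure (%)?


Formula: Canopy closure = covered points / total points * 100
Closure = 100 / 188 * 100
Closure = 0.5319 * 100 = 53.2%

53.2


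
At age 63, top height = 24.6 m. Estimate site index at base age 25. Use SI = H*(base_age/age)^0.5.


Formula: SI = H_dom * (base_age / age)^0.5
Age ratio = 25 / 63 = 0.39683
sqrt(age_ratio) = 0.62994
SI = 24.6 * 0.62994 = 15.5 m

15.5


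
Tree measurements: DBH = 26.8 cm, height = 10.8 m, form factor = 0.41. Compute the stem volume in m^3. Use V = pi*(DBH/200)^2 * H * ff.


Formula: V = pi * (DBH/200)^2 * H * ff
Radius = DBH/200 = 26.8/200 = 0.134 m
Radius^2 = 0.134^2 = 0.017956 m^2
V = pi * 0.017956 * 10.8 * 0.41
V = 0.25 m^3

0.25


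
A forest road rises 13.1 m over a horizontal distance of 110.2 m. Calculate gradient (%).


Formula: Gradient = rise / run * 100
Gradient = 13.1 / 110.2 * 100 = 11.9%

11.9


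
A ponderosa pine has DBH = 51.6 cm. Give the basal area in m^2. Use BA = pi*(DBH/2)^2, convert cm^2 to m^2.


Formula: BA = pi * (DBH/2)^2 / 10000  (cm^2 to m^2)
Radius = DBH/2 = 51.6/2 = 25.8 cm
BA = pi * 25.8^2 / 10000
   = 2091.1697 cm^2 / 10000
   = 0.2091 m^2

0.2091


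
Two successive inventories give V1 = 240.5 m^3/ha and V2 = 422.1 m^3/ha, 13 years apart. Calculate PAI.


Formula: PAI = (V_T2 - V_T1) / (T2 - T1)
Volume increment = 422.1 - 240.5 = 181.6 m^3/ha
PAI = 181.6 / 13 = 13.97 m^3/ha/year

13.97


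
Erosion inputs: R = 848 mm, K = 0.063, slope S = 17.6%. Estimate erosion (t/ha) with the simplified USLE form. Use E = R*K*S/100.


Formula: E = R * K * S / 100  (simplified USLE)
R * K = 848 * 0.063 = 53.424
E = 53.424 * 17.6 / 100 = 9.4 t/ha

9.4


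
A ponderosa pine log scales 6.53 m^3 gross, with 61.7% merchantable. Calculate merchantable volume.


Formula: MV = V_total * (merchantable_pct / 100)
Merchantable fraction = 61.7% / 100 = 0.617
MV = 6.53 m^3 * 0.617 = 4.029 m^3

4.029
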